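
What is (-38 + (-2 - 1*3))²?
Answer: 1849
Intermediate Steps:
(-38 + (-2 - 1*3))² = (-38 + (-2 - 3))² = (-38 - 5)² = (-43)² = 1849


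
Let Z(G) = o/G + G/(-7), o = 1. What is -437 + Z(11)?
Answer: -33763/77 ≈ -438.48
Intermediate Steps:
Z(G) = 1/G - G/7 (Z(G) = 1/G + G/(-7) = 1/G + G*(-1/7) = 1/G - G/7)
-437 + Z(11) = -437 + (1/11 - 1/7*11) = -437 + (1/11 - 11/7) = -437 - 114/77 = -33763/77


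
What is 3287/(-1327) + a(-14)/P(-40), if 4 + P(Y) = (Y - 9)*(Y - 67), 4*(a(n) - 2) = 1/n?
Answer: -964205911/389320568 ≈ -2.4766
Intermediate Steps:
a(n) = 2 + 1/(4*n)
P(Y) = -4 + (-67 + Y)*(-9 + Y) (P(Y) = -4 + (Y - 9)*(Y - 67) = -4 + (-9 + Y)*(-67 + Y) = -4 + (-67 + Y)*(-9 + Y))
3287/(-1327) + a(-14)/P(-40) = 3287/(-1327) + (2 + (¼)/(-14))/(599 + (-40)² - 76*(-40)) = 3287*(-1/1327) + (2 + (¼)*(-1/14))/(599 + 1600 + 3040) = -3287/1327 + (2 - 1/56)/5239 = -3287/1327 + (111/56)*(1/5239) = -3287/1327 + 111/293384 = -964205911/389320568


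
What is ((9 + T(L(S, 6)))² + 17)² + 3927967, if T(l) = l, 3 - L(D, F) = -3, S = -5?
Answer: 3986531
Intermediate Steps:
L(D, F) = 6 (L(D, F) = 3 - 1*(-3) = 3 + 3 = 6)
((9 + T(L(S, 6)))² + 17)² + 3927967 = ((9 + 6)² + 17)² + 3927967 = (15² + 17)² + 3927967 = (225 + 17)² + 3927967 = 242² + 3927967 = 58564 + 3927967 = 3986531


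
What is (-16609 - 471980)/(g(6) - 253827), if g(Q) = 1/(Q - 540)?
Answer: 260906526/135543619 ≈ 1.9249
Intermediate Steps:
g(Q) = 1/(-540 + Q)
(-16609 - 471980)/(g(6) - 253827) = (-16609 - 471980)/(1/(-540 + 6) - 253827) = -488589/(1/(-534) - 253827) = -488589/(-1/534 - 253827) = -488589/(-135543619/534) = -488589*(-534/135543619) = 260906526/135543619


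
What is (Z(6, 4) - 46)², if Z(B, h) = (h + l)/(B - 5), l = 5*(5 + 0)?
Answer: 289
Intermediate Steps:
l = 25 (l = 5*5 = 25)
Z(B, h) = (25 + h)/(-5 + B) (Z(B, h) = (h + 25)/(B - 5) = (25 + h)/(-5 + B))
(Z(6, 4) - 46)² = ((25 + 4)/(-5 + 6) - 46)² = (29/1 - 46)² = (1*29 - 46)² = (29 - 46)² = (-17)² = 289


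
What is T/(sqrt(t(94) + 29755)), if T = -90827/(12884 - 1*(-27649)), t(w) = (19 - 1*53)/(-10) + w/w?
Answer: -8257*sqrt(9185)/60921099 ≈ -0.012990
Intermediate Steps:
t(w) = 22/5 (t(w) = (19 - 53)*(-1/10) + 1 = -34*(-1/10) + 1 = 17/5 + 1 = 22/5)
T = -90827/40533 (T = -90827/(12884 + 27649) = -90827/40533 ≈ -2.2408)
T/(sqrt(t(94) + 29755)) = -90827/(40533*sqrt(22/5 + 29755)) = -90827*sqrt(9185)/16533/40533 = -8257*sqrt(9185)/60921099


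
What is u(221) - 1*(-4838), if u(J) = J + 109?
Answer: 5168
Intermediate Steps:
u(J) = 109 + J
u(221) - 1*(-4838) = (109 + 221) - 1*(-4838) = 330 + 4838 = 5168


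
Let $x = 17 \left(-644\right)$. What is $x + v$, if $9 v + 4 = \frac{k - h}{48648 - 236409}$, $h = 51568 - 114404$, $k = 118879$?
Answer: $- \frac{18501399611}{1689849} \approx -10949.0$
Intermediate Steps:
$h = -62836$
$x = -10948$
$v = - \frac{932759}{1689849}$ ($v = - \frac{4}{9} + \frac{\left(118879 - -62836\right) \frac{1}{48648 - 236409}}{9} = - \frac{4}{9} + \frac{\left(118879 + 62836\right) \frac{1}{-187761}}{9} = - \frac{4}{9} + \frac{181715 \left(- \frac{1}{187761}\right)}{9} = - \frac{4}{9} + \frac{1}{9} \left(- \frac{181715}{187761}\right) = - \frac{4}{9} - \frac{181715}{1689849} = - \frac{932759}{1689849} \approx -0.55198$)
$x + v = -10948 - \frac{932759}{1689849} = - \frac{18501399611}{1689849}$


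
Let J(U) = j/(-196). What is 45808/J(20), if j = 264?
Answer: -1122296/33 ≈ -34009.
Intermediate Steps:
J(U) = -66/49 (J(U) = 264/(-196) = 264*(-1/196) = -66/49)
45808/J(20) = 45808/(-66/49) = 45808*(-49/66) = -1122296/33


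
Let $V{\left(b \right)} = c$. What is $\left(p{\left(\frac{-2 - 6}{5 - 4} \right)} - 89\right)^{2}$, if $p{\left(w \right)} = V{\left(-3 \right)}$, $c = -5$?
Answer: $8836$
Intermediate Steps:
$V{\left(b \right)} = -5$
$p{\left(w \right)} = -5$
$\left(p{\left(\frac{-2 - 6}{5 - 4} \right)} - 89\right)^{2} = \left(-5 - 89\right)^{2} = \left(-94\right)^{2} = 8836$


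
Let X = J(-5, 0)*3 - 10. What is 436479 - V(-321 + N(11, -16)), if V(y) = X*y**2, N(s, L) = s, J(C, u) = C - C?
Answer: 1397479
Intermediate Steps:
J(C, u) = 0
X = -10 (X = 0*3 - 10 = 0 - 10 = -10)
V(y) = -10*y**2
436479 - V(-321 + N(11, -16)) = 436479 - (-10)*(-321 + 11)**2 = 436479 - (-10)*(-310)**2 = 436479 - (-10)*96100 = 436479 - 1*(-961000) = 436479 + 961000 = 1397479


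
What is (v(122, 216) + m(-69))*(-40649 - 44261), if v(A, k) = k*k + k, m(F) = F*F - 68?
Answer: -4378384150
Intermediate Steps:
m(F) = -68 + F² (m(F) = F² - 68 = -68 + F²)
v(A, k) = k + k² (v(A, k) = k² + k = k + k²)
(v(122, 216) + m(-69))*(-40649 - 44261) = (216*(1 + 216) + (-68 + (-69)²))*(-40649 - 44261) = (216*217 + (-68 + 4761))*(-84910) = (46872 + 4693)*(-84910) = 51565*(-84910) = -4378384150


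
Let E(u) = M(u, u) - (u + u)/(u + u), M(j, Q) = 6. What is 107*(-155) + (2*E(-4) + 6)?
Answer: -16569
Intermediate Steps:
E(u) = 5 (E(u) = 6 - (u + u)/(u + u) = 6 - 2*u/(2*u) = 6 - 2*u*1/(2*u) = 6 - 1*1 = 6 - 1 = 5)
107*(-155) + (2*E(-4) + 6) = 107*(-155) + (2*5 + 6) = -16585 + (10 + 6) = -16585 + 16 = -16569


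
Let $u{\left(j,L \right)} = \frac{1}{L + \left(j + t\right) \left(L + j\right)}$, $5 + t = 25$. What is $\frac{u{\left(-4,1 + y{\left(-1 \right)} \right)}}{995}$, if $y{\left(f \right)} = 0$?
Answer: $- \frac{1}{46765} \approx -2.1384 \cdot 10^{-5}$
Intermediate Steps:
$t = 20$ ($t = -5 + 25 = 20$)
$u{\left(j,L \right)} = \frac{1}{L + \left(20 + j\right) \left(L + j\right)}$ ($u{\left(j,L \right)} = \frac{1}{L + \left(j + 20\right) \left(L + j\right)} = \frac{1}{L + \left(20 + j\right) \left(L + j\right)}$)
$\frac{u{\left(-4,1 + y{\left(-1 \right)} \right)}}{995} = \frac{1}{\left(\left(-4\right)^{2} + 20 \left(-4\right) + 21 \left(1 + 0\right) + \left(1 + 0\right) \left(-4\right)\right) 995} = \frac{1}{16 - 80 + 21 \cdot 1 + 1 \left(-4\right)} \frac{1}{995} = \frac{1}{16 - 80 + 21 - 4} \cdot \frac{1}{995} = \frac{1}{-47} \cdot \frac{1}{995} = \left(- \frac{1}{47}\right) \frac{1}{995} = - \frac{1}{46765}$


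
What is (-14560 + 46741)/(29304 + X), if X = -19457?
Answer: 32181/9847 ≈ 3.2681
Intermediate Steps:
(-14560 + 46741)/(29304 + X) = (-14560 + 46741)/(29304 - 19457) = 32181/9847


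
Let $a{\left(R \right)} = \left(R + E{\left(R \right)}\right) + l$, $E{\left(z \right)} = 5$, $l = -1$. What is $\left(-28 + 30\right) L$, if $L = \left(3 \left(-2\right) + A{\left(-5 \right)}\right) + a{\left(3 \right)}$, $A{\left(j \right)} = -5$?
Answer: $-8$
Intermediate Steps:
$a{\left(R \right)} = 4 + R$ ($a{\left(R \right)} = \left(R + 5\right) - 1 = \left(5 + R\right) - 1 = 4 + R$)
$L = -4$ ($L = \left(3 \left(-2\right) - 5\right) + \left(4 + 3\right) = \left(-6 - 5\right) + 7 = -11 + 7 = -4$)
$\left(-28 + 30\right) L = \left(-28 + 30\right) \left(-4\right) = 2 \left(-4\right) = -8$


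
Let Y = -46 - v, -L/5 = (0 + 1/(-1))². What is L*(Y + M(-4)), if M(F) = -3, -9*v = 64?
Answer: 1885/9 ≈ 209.44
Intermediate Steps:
v = -64/9 (v = -⅑*64 = -64/9 ≈ -7.1111)
L = -5 (L = -5*(0 + 1/(-1))² = -5*(0 - 1)² = -5*(-1)² = -5*1 = -5)
Y = -350/9 (Y = -46 - 1*(-64/9) = -46 + 64/9 = -350/9 ≈ -38.889)
L*(Y + M(-4)) = -5*(-350/9 - 3) = -5*(-377/9) = 1885/9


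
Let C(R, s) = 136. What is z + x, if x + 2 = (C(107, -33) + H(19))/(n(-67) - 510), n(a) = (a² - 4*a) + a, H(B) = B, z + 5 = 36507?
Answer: 30514031/836 ≈ 36500.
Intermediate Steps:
z = 36502 (z = -5 + 36507 = 36502)
n(a) = a² - 3*a
x = -1641/836 (x = -2 + (136 + 19)/(-67*(-3 - 67) - 510) = -2 + 155/(-67*(-70) - 510) = -2 + 155/(4690 - 510) = -2 + 155/4180 = -2 + 155*(1/4180) = -2 + 31/836 = -1641/836 ≈ -1.9629)
z + x = 36502 - 1641/836 = 30514031/836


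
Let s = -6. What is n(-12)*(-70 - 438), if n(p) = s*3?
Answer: 9144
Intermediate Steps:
n(p) = -18 (n(p) = -6*3 = -18)
n(-12)*(-70 - 438) = -18*(-70 - 438) = -18*(-508) = 9144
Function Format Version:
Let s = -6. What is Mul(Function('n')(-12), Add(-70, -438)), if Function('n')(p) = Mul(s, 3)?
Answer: 9144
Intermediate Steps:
Function('n')(p) = -18 (Function('n')(p) = Mul(-6, 3) = -18)
Mul(Function('n')(-12), Add(-70, -438)) = Mul(-18, Add(-70, -438)) = Mul(-18, -508) = 9144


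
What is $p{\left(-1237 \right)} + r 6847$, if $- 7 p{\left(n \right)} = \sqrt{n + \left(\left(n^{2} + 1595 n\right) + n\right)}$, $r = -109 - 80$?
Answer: $-1294083 - \frac{6 i \sqrt{12370}}{7} \approx -1.2941 \cdot 10^{6} - 95.332 i$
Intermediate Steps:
$r = -189$ ($r = -109 - 80 = -189$)
$p{\left(n \right)} = - \frac{\sqrt{n^{2} + 1597 n}}{7}$ ($p{\left(n \right)} = - \frac{\sqrt{n + \left(\left(n^{2} + 1595 n\right) + n\right)}}{7} = - \frac{\sqrt{n + \left(n^{2} + 1596 n\right)}}{7} = - \frac{\sqrt{n^{2} + 1597 n}}{7}$)
$p{\left(-1237 \right)} + r 6847 = - \frac{\sqrt{- 1237 \left(1597 - 1237\right)}}{7} - 1294083 = - \frac{\sqrt{\left(-1237\right) 360}}{7} - 1294083 = - \frac{\sqrt{-445320}}{7} - 1294083 = - \frac{6 i \sqrt{12370}}{7} - 1294083 = -1294083 - \frac{6 i \sqrt{12370}}{7}$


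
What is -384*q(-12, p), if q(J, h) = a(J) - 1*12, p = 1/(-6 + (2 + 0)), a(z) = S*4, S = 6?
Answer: -4608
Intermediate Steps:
a(z) = 24 (a(z) = 6*4 = 24)
p = -¼ (p = 1/(-6 + 2) = 1/(-4) = -¼ ≈ -0.25000)
q(J, h) = 12 (q(J, h) = 24 - 1*12 = 24 - 12 = 12)
-384*q(-12, p) = -384*12 = -4608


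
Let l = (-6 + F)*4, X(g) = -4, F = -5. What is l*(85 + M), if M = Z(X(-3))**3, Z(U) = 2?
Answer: -4092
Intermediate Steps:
l = -44 (l = (-6 - 5)*4 = -11*4 = -44)
M = 8 (M = 2**3 = 8)
l*(85 + M) = -44*(85 + 8) = -44*93 = -4092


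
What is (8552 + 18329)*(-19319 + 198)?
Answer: -513991601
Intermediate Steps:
(8552 + 18329)*(-19319 + 198) = 26881*(-19121) = -513991601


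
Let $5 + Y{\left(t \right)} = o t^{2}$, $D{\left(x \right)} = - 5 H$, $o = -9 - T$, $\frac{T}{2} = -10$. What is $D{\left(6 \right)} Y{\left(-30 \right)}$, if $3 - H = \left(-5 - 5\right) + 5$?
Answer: $-395800$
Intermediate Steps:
$T = -20$ ($T = 2 \left(-10\right) = -20$)
$H = 8$ ($H = 3 - \left(\left(-5 - 5\right) + 5\right) = 3 - \left(-10 + 5\right) = 3 - -5 = 3 + 5 = 8$)
$o = 11$ ($o = -9 - -20 = -9 + 20 = 11$)
$D{\left(x \right)} = -40$ ($D{\left(x \right)} = \left(-5\right) 8 = -40$)
$Y{\left(t \right)} = -5 + 11 t^{2}$
$D{\left(6 \right)} Y{\left(-30 \right)} = - 40 \left(-5 + 11 \left(-30\right)^{2}\right) = - 40 \left(-5 + 11 \cdot 900\right) = - 40 \left(-5 + 9900\right) = \left(-40\right) 9895 = -395800$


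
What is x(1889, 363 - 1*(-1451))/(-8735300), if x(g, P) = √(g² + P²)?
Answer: -√6858917/8735300 ≈ -0.00029981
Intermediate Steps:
x(g, P) = √(P² + g²)
x(1889, 363 - 1*(-1451))/(-8735300) = √((363 - 1*(-1451))² + 1889²)/(-8735300) = √((363 + 1451)² + 3568321)*(-1/8735300) = √(1814² + 3568321)*(-1/8735300) = √(3290596 + 3568321)*(-1/8735300) = √6858917*(-1/8735300) = -√6858917/8735300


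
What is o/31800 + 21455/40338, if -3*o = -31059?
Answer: 183314719/213791400 ≈ 0.85745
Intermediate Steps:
o = 10353 (o = -1/3*(-31059) = 10353)
o/31800 + 21455/40338 = 10353/31800 + 21455/40338 = 10353*(1/31800) + 21455*(1/40338) = 3451/10600 + 21455/40338 = 183314719/213791400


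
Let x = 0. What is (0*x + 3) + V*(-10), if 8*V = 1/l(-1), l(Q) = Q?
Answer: 17/4 ≈ 4.2500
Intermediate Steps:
V = -⅛ (V = (⅛)/(-1) = (⅛)*(-1) = -⅛ ≈ -0.12500)
(0*x + 3) + V*(-10) = (0*0 + 3) - ⅛*(-10) = (0 + 3) + 5/4 = 3 + 5/4 = 17/4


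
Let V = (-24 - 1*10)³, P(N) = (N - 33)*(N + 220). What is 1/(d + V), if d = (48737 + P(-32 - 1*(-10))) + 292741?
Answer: 1/291284 ≈ 3.4331e-6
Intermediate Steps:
P(N) = (-33 + N)*(220 + N)
d = 330588 (d = (48737 + (-7260 + (-32 - 1*(-10))² + 187*(-32 - 1*(-10)))) + 292741 = (48737 + (-7260 + (-32 + 10)² + 187*(-32 + 10))) + 292741 = (48737 + (-7260 + (-22)² + 187*(-22))) + 292741 = (48737 + (-7260 + 484 - 4114)) + 292741 = (48737 - 10890) + 292741 = 37847 + 292741 = 330588)
V = -39304 (V = (-24 - 10)³ = (-34)³ = -39304)
1/(d + V) = 1/(330588 - 39304) = 1/291284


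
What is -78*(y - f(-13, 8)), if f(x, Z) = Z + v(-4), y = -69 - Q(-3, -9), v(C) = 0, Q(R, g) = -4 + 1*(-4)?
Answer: 5382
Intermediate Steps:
Q(R, g) = -8 (Q(R, g) = -4 - 4 = -8)
y = -61 (y = -69 - 1*(-8) = -69 + 8 = -61)
f(x, Z) = Z (f(x, Z) = Z + 0 = Z)
-78*(y - f(-13, 8)) = -78*(-61 - 1*8) = -78*(-61 - 8) = -78*(-69) = 5382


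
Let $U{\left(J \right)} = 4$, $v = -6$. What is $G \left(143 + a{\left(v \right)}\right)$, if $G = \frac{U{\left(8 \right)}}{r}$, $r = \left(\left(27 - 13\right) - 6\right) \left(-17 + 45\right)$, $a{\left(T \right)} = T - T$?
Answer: $\frac{143}{56} \approx 2.5536$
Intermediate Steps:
$a{\left(T \right)} = 0$
$r = 224$ ($r = \left(14 - 6\right) 28 = 8 \cdot 28 = 224$)
$G = \frac{1}{56}$ ($G = \frac{4}{224} = 4 \cdot \frac{1}{224} = \frac{1}{56} \approx 0.017857$)
$G \left(143 + a{\left(v \right)}\right) = \frac{143 + 0}{56} = \frac{1}{56} \cdot 143 = \frac{143}{56}$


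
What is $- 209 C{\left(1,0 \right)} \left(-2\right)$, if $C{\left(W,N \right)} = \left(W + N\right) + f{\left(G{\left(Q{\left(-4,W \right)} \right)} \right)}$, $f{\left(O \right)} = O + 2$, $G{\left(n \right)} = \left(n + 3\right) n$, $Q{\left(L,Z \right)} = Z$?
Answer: $2926$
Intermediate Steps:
$G{\left(n \right)} = n \left(3 + n\right)$ ($G{\left(n \right)} = \left(3 + n\right) n = n \left(3 + n\right)$)
$f{\left(O \right)} = 2 + O$
$C{\left(W,N \right)} = 2 + N + W + W \left(3 + W\right)$ ($C{\left(W,N \right)} = \left(W + N\right) + \left(2 + W \left(3 + W\right)\right) = \left(N + W\right) + \left(2 + W \left(3 + W\right)\right) = 2 + N + W + W \left(3 + W\right)$)
$- 209 C{\left(1,0 \right)} \left(-2\right) = - 209 \left(2 + 0 + 1 + 1 \left(3 + 1\right)\right) \left(-2\right) = - 209 \left(2 + 0 + 1 + 1 \cdot 4\right) \left(-2\right) = - 209 \left(2 + 0 + 1 + 4\right) \left(-2\right) = - 209 \cdot 7 \left(-2\right) = \left(-209\right) \left(-14\right) = 2926$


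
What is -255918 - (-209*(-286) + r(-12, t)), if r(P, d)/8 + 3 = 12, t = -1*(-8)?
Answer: -315764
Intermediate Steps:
t = 8
r(P, d) = 72 (r(P, d) = -24 + 8*12 = -24 + 96 = 72)
-255918 - (-209*(-286) + r(-12, t)) = -255918 - (-209*(-286) + 72) = -255918 - (59774 + 72) = -255918 - 1*59846 = -255918 - 59846 = -315764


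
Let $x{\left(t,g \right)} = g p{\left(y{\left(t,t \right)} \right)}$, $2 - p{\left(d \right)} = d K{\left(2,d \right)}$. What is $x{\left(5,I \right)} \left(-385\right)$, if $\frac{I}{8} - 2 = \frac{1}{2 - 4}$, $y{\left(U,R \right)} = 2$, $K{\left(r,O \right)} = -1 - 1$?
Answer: $-27720$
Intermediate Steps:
$K{\left(r,O \right)} = -2$ ($K{\left(r,O \right)} = -1 - 1 = -2$)
$I = 12$ ($I = 16 + \frac{8}{2 - 4} = 16 + \frac{8}{-2} = 16 + 8 \left(- \frac{1}{2}\right) = 16 - 4 = 12$)
$p{\left(d \right)} = 2 + 2 d$ ($p{\left(d \right)} = 2 - d \left(-2\right) = 2 - - 2 d = 2 + 2 d$)
$x{\left(t,g \right)} = 6 g$ ($x{\left(t,g \right)} = g \left(2 + 2 \cdot 2\right) = g \left(2 + 4\right) = g 6 = 6 g$)
$x{\left(5,I \right)} \left(-385\right) = 6 \cdot 12 \left(-385\right) = 72 \left(-385\right) = -27720$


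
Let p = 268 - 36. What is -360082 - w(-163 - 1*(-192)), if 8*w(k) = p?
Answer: -360111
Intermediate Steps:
p = 232
w(k) = 29 (w(k) = (⅛)*232 = 29)
-360082 - w(-163 - 1*(-192)) = -360082 - 1*29 = -360082 - 29 = -360111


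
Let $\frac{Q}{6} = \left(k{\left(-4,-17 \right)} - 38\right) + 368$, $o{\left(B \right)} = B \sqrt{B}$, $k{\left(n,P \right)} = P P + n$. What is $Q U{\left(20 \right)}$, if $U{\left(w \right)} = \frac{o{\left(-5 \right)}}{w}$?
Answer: $- \frac{1845 i \sqrt{5}}{2} \approx - 2062.8 i$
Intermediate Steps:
$k{\left(n,P \right)} = n + P^{2}$ ($k{\left(n,P \right)} = P^{2} + n = n + P^{2}$)
$o{\left(B \right)} = B^{\frac{3}{2}}$
$Q = 3690$ ($Q = 6 \left(\left(\left(-4 + \left(-17\right)^{2}\right) - 38\right) + 368\right) = 6 \left(\left(\left(-4 + 289\right) - 38\right) + 368\right) = 6 \left(\left(285 - 38\right) + 368\right) = 6 \left(247 + 368\right) = 6 \cdot 615 = 3690$)
$U{\left(w \right)} = - \frac{5 i \sqrt{5}}{w}$ ($U{\left(w \right)} = \frac{\left(-5\right)^{\frac{3}{2}}}{w} = \frac{\left(-5\right) i \sqrt{5}}{w} = - \frac{5 i \sqrt{5}}{w}$)
$Q U{\left(20 \right)} = 3690 \left(- \frac{5 i \sqrt{5}}{20}\right) = 3690 \left(\left(-5\right) i \sqrt{5} \cdot \frac{1}{20}\right) = 3690 \left(- \frac{i \sqrt{5}}{4}\right) = - \frac{1845 i \sqrt{5}}{2}$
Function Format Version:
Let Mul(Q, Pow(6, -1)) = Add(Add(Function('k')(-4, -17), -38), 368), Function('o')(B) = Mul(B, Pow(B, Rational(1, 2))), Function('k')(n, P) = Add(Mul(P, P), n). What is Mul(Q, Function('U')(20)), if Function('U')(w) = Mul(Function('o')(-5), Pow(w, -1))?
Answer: Mul(Rational(-1845, 2), I, Pow(5, Rational(1, 2))) ≈ Mul(-2062.8, I)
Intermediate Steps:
Function('k')(n, P) = Add(n, Pow(P, 2)) (Function('k')(n, P) = Add(Pow(P, 2), n) = Add(n, Pow(P, 2)))
Function('o')(B) = Pow(B, Rational(3, 2))
Q = 3690 (Q = Mul(6, Add(Add(Add(-4, Pow(-17, 2)), -38), 368)) = Mul(6, Add(Add(Add(-4, 289), -38), 368)) = Mul(6, Add(Add(285, -38), 368)) = Mul(6, Add(247, 368)) = Mul(6, 615) = 3690)
Function('U')(w) = Mul(-5, I, Pow(5, Rational(1, 2)), Pow(w, -1)) (Function('U')(w) = Mul(Pow(-5, Rational(3, 2)), Pow(w, -1)) = Mul(Mul(-5, I, Pow(5, Rational(1, 2))), Pow(w, -1)) = Mul(-5, I, Pow(5, Rational(1, 2)), Pow(w, -1)))
Mul(Q, Function('U')(20)) = Mul(3690, Mul(-5, I, Pow(5, Rational(1, 2)), Pow(20, -1))) = Mul(3690, Mul(-5, I, Pow(5, Rational(1, 2)), Rational(1, 20))) = Mul(3690, Mul(Rational(-1, 4), I, Pow(5, Rational(1, 2)))) = Mul(Rational(-1845, 2), I, Pow(5, Rational(1, 2)))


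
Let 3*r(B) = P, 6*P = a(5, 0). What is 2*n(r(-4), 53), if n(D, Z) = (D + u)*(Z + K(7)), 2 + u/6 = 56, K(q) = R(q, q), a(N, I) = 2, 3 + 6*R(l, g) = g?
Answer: 939274/27 ≈ 34788.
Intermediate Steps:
R(l, g) = -½ + g/6
K(q) = -½ + q/6
u = 324 (u = -12 + 6*56 = -12 + 336 = 324)
P = ⅓ (P = (⅙)*2 = ⅓ ≈ 0.33333)
r(B) = ⅑ (r(B) = (⅓)*(⅓) = ⅑)
n(D, Z) = (324 + D)*(⅔ + Z) (n(D, Z) = (D + 324)*(Z + (-½ + (⅙)*7)) = (324 + D)*(Z + (-½ + 7/6)) = (324 + D)*(Z + ⅔) = (324 + D)*(⅔ + Z))
2*n(r(-4), 53) = 2*(216 + 324*53 + (⅔)*(⅑) + (⅑)*53) = 2*(216 + 17172 + 2/27 + 53/9) = 2*(469637/27) = 939274/27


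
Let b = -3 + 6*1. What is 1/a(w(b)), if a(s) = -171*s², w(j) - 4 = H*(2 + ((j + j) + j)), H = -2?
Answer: -1/55404 ≈ -1.8049e-5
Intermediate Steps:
b = 3 (b = -3 + 6 = 3)
w(j) = -6*j (w(j) = 4 - 2*(2 + ((j + j) + j)) = 4 - 2*(2 + (2*j + j)) = 4 - 2*(2 + 3*j) = 4 + (-4 - 6*j) = -6*j)
1/a(w(b)) = 1/(-171*(-6*3)²) = 1/(-171*(-18)²) = 1/(-171*324) = 1/(-55404) = -1/55404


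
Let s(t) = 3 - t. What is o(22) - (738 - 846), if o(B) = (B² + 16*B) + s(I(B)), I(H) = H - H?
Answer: 947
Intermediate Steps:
I(H) = 0
o(B) = 3 + B² + 16*B (o(B) = (B² + 16*B) + (3 - 1*0) = (B² + 16*B) + (3 + 0) = (B² + 16*B) + 3 = 3 + B² + 16*B)
o(22) - (738 - 846) = (3 + 22² + 16*22) - (738 - 846) = (3 + 484 + 352) - 1*(-108) = 839 + 108 = 947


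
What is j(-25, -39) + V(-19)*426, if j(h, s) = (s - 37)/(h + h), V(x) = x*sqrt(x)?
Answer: 38/25 - 8094*I*sqrt(19) ≈ 1.52 - 35281.0*I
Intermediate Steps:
V(x) = x**(3/2)
j(h, s) = (-37 + s)/(2*h) (j(h, s) = (-37 + s)/((2*h)) = (-37 + s)*(1/(2*h)) = (-37 + s)/(2*h))
j(-25, -39) + V(-19)*426 = (1/2)*(-37 - 39)/(-25) + (-19)**(3/2)*426 = (1/2)*(-1/25)*(-76) - 19*I*sqrt(19)*426 = 38/25 - 8094*I*sqrt(19)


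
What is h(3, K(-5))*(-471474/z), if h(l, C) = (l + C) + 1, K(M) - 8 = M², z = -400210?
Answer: 8722269/200105 ≈ 43.588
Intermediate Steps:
K(M) = 8 + M²
h(l, C) = 1 + C + l (h(l, C) = (C + l) + 1 = 1 + C + l)
h(3, K(-5))*(-471474/z) = (1 + (8 + (-5)²) + 3)*(-471474/(-400210)) = (1 + (8 + 25) + 3)*(-471474*(-1/400210)) = (1 + 33 + 3)*(235737/200105) = 37*(235737/200105) = 8722269/200105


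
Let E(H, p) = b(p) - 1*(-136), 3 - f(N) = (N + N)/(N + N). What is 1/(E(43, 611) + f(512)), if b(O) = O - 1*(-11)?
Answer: 1/760 ≈ 0.0013158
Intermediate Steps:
b(O) = 11 + O (b(O) = O + 11 = 11 + O)
f(N) = 2 (f(N) = 3 - (N + N)/(N + N) = 3 - 2*N/(2*N) = 3 - 2*N*1/(2*N) = 3 - 1*1 = 3 - 1 = 2)
E(H, p) = 147 + p (E(H, p) = (11 + p) - 1*(-136) = (11 + p) + 136 = 147 + p)
1/(E(43, 611) + f(512)) = 1/((147 + 611) + 2) = 1/(758 + 2) = 1/760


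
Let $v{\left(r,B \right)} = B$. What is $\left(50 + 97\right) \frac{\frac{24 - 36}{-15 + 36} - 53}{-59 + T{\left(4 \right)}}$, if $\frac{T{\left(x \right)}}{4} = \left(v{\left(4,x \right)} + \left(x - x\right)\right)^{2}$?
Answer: $-1575$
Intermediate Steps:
$T{\left(x \right)} = 4 x^{2}$ ($T{\left(x \right)} = 4 \left(x + \left(x - x\right)\right)^{2} = 4 \left(x + 0\right)^{2} = 4 x^{2}$)
$\left(50 + 97\right) \frac{\frac{24 - 36}{-15 + 36} - 53}{-59 + T{\left(4 \right)}} = \left(50 + 97\right) \frac{\frac{24 - 36}{-15 + 36} - 53}{-59 + 4 \cdot 4^{2}} = 147 \frac{- \frac{12}{21} - 53}{-59 + 4 \cdot 16} = 147 \frac{\left(-12\right) \frac{1}{21} - 53}{-59 + 64} = 147 \frac{- \frac{4}{7} - 53}{5} = 147 \left(\left(- \frac{375}{7}\right) \frac{1}{5}\right) = 147 \left(- \frac{75}{7}\right) = -1575$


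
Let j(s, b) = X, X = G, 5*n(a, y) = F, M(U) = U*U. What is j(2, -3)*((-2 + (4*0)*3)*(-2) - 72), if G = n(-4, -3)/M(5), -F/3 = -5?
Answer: -204/25 ≈ -8.1600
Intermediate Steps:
M(U) = U**2
F = 15 (F = -3*(-5) = 15)
n(a, y) = 3 (n(a, y) = (1/5)*15 = 3)
G = 3/25 (G = 3/(5**2) = 3/25 ≈ 0.12000)
X = 3/25 ≈ 0.12000
j(s, b) = 3/25
j(2, -3)*((-2 + (4*0)*3)*(-2) - 72) = 3*((-2 + (4*0)*3)*(-2) - 72)/25 = 3*((-2 + 0*3)*(-2) - 72)/25 = 3*((-2 + 0)*(-2) - 72)/25 = 3*(-2*(-2) - 72)/25 = 3*(4 - 72)/25 = (3/25)*(-68) = -204/25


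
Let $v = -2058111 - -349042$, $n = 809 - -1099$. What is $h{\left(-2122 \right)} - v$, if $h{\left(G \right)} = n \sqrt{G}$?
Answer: $1709069 + 1908 i \sqrt{2122} \approx 1.7091 \cdot 10^{6} + 87892.0 i$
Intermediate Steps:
$n = 1908$ ($n = 809 + 1099 = 1908$)
$v = -1709069$ ($v = -2058111 + 349042 = -1709069$)
$h{\left(G \right)} = 1908 \sqrt{G}$
$h{\left(-2122 \right)} - v = 1908 \sqrt{-2122} - -1709069 = 1908 i \sqrt{2122} + 1709069 = 1709069 + 1908 i \sqrt{2122}$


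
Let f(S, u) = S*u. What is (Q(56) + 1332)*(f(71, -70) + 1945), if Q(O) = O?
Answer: -4198700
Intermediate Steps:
(Q(56) + 1332)*(f(71, -70) + 1945) = (56 + 1332)*(71*(-70) + 1945) = 1388*(-4970 + 1945) = 1388*(-3025) = -4198700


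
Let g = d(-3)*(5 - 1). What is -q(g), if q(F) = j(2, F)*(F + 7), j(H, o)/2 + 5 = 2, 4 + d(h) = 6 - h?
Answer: 162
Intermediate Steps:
d(h) = 2 - h (d(h) = -4 + (6 - h) = 2 - h)
j(H, o) = -6 (j(H, o) = -10 + 2*2 = -10 + 4 = -6)
g = 20 (g = (2 - 1*(-3))*(5 - 1) = (2 + 3)*4 = 5*4 = 20)
q(F) = -42 - 6*F (q(F) = -6*(F + 7) = -6*(7 + F) = -42 - 6*F)
-q(g) = -(-42 - 6*20) = -(-42 - 120) = -1*(-162) = 162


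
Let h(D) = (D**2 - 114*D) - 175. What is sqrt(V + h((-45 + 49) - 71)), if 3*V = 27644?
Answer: 10*sqrt(1905)/3 ≈ 145.49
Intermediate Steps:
h(D) = -175 + D**2 - 114*D
V = 27644/3 (V = (1/3)*27644 = 27644/3 ≈ 9214.7)
sqrt(V + h((-45 + 49) - 71)) = sqrt(27644/3 + (-175 + ((-45 + 49) - 71)**2 - 114*((-45 + 49) - 71))) = sqrt(27644/3 + (-175 + (4 - 71)**2 - 114*(4 - 71))) = sqrt(27644/3 + (-175 + (-67)**2 - 114*(-67))) = sqrt(27644/3 + (-175 + 4489 + 7638)) = sqrt(27644/3 + 11952) = sqrt(63500/3) = 10*sqrt(1905)/3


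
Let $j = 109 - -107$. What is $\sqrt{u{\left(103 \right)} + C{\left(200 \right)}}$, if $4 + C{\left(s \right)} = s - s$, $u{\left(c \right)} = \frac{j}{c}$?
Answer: $\frac{14 i \sqrt{103}}{103} \approx 1.3795 i$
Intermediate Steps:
$j = 216$ ($j = 109 + 107 = 216$)
$u{\left(c \right)} = \frac{216}{c}$
$C{\left(s \right)} = -4$ ($C{\left(s \right)} = -4 + \left(s - s\right) = -4 + 0 = -4$)
$\sqrt{u{\left(103 \right)} + C{\left(200 \right)}} = \sqrt{\frac{216}{103} - 4} = \sqrt{- \frac{196}{103}} = \frac{14 i \sqrt{103}}{103}$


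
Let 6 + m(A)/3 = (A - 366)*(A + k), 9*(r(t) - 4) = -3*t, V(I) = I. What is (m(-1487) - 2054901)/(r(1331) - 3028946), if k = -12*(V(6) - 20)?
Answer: -1217862/699089 ≈ -1.7421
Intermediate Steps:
r(t) = 4 - t/3 (r(t) = 4 + (-3*t)/9 = 4 - t/3)
k = 168 (k = -12*(6 - 20) = -12*(-14) = 168)
m(A) = -18 + 3*(-366 + A)*(168 + A) (m(A) = -18 + 3*((A - 366)*(A + 168)) = -18 + 3*((-366 + A)*(168 + A)) = -18 + 3*(-366 + A)*(168 + A))
(m(-1487) - 2054901)/(r(1331) - 3028946) = ((-184482 - 594*(-1487) + 3*(-1487)²) - 2054901)/((4 - ⅓*1331) - 3028946) = ((-184482 + 883278 + 3*2211169) - 2054901)/((4 - 1331/3) - 3028946) = ((-184482 + 883278 + 6633507) - 2054901)/(-1319/3 - 3028946) = (7332303 - 2054901)/(-9088157/3) = 5277402*(-3/9088157) = -1217862/699089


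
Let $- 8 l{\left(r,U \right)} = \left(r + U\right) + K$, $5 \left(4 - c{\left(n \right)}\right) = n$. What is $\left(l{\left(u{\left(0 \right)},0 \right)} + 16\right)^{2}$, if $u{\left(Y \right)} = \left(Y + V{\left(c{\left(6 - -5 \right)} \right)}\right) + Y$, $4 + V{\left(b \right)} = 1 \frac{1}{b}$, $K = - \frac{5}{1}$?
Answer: $\frac{94249}{324} \approx 290.89$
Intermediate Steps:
$c{\left(n \right)} = 4 - \frac{n}{5}$
$K = -5$ ($K = \left(-5\right) 1 = -5$)
$V{\left(b \right)} = -4 + \frac{1}{b}$ ($V{\left(b \right)} = -4 + 1 \frac{1}{b} = -4 + \frac{1}{b}$)
$u{\left(Y \right)} = - \frac{31}{9} + 2 Y$ ($u{\left(Y \right)} = \left(Y - \left(4 - \frac{1}{4 - \frac{6 - -5}{5}}\right)\right) + Y = \left(Y - \left(4 - \frac{1}{4 - \frac{6 + 5}{5}}\right)\right) + Y = \left(Y - \left(4 - \frac{1}{4 - \frac{11}{5}}\right)\right) + Y = \left(Y - \left(4 - \frac{1}{\frac{9}{5}}\right)\right) + Y = \left(Y + \left(-4 + \frac{5}{9}\right)\right) + Y = \left(Y - \frac{31}{9}\right) + Y = \left(- \frac{31}{9} + Y\right) + Y = - \frac{31}{9} + 2 Y$)
$l{\left(r,U \right)} = \frac{5}{8} - \frac{U}{8} - \frac{r}{8}$ ($l{\left(r,U \right)} = - \frac{\left(r + U\right) - 5}{8} = - \frac{\left(U + r\right) - 5}{8} = - \frac{-5 + U + r}{8} = \frac{5}{8} - \frac{U}{8} - \frac{r}{8}$)
$\left(l{\left(u{\left(0 \right)},0 \right)} + 16\right)^{2} = \left(\left(\frac{5}{8} - 0 - \frac{- \frac{31}{9} + 2 \cdot 0}{8}\right) + 16\right)^{2} = \left(\left(\frac{5}{8} + 0 - \frac{- \frac{31}{9} + 0}{8}\right) + 16\right)^{2} = \left(\left(\frac{5}{8} + 0 - - \frac{31}{72}\right) + 16\right)^{2} = \left(\left(\frac{5}{8} + 0 + \frac{31}{72}\right) + 16\right)^{2} = \left(\frac{19}{18} + 16\right)^{2} = \left(\frac{307}{18}\right)^{2} = \frac{94249}{324}$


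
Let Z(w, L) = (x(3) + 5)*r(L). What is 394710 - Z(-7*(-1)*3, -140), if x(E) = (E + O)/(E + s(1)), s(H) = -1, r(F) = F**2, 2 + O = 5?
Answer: 237910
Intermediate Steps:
O = 3 (O = -2 + 5 = 3)
x(E) = (3 + E)/(-1 + E) (x(E) = (E + 3)/(E - 1) = (3 + E)/(-1 + E))
Z(w, L) = 8*L**2 (Z(w, L) = ((3 + 3)/(-1 + 3) + 5)*L**2 = (6/2 + 5)*L**2 = ((1/2)*6 + 5)*L**2 = (3 + 5)*L**2 = 8*L**2)
394710 - Z(-7*(-1)*3, -140) = 394710 - 8*(-140)**2 = 394710 - 8*19600 = 394710 - 1*156800 = 394710 - 156800 = 237910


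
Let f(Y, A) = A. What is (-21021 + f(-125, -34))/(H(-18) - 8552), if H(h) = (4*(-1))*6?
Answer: 21055/8576 ≈ 2.4551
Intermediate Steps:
H(h) = -24 (H(h) = -4*6 = -24)
(-21021 + f(-125, -34))/(H(-18) - 8552) = (-21021 - 34)/(-24 - 8552) = -21055/(-8576) = -21055*(-1/8576) = 21055/8576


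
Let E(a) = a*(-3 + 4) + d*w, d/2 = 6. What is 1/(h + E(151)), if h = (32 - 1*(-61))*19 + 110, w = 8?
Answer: 1/2124 ≈ 0.00047081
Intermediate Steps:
d = 12 (d = 2*6 = 12)
E(a) = 96 + a (E(a) = a*(-3 + 4) + 12*8 = a*1 + 96 = a + 96 = 96 + a)
h = 1877 (h = (32 + 61)*19 + 110 = 93*19 + 110 = 1767 + 110 = 1877)
1/(h + E(151)) = 1/(1877 + (96 + 151)) = 1/(1877 + 247) = 1/2124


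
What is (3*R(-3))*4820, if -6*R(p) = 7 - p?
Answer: -24100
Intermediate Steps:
R(p) = -7/6 + p/6 (R(p) = -(7 - p)/6 = -7/6 + p/6)
(3*R(-3))*4820 = (3*(-7/6 + (1/6)*(-3)))*4820 = (3*(-7/6 - 1/2))*4820 = (3*(-5/3))*4820 = -5*4820 = -24100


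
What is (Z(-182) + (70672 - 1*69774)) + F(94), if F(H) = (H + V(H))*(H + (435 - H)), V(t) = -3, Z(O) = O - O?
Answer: 40483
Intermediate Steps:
Z(O) = 0
F(H) = -1305 + 435*H (F(H) = (H - 3)*(H + (435 - H)) = (-3 + H)*435 = -1305 + 435*H)
(Z(-182) + (70672 - 1*69774)) + F(94) = (0 + (70672 - 1*69774)) + (-1305 + 435*94) = (0 + (70672 - 69774)) + (-1305 + 40890) = (0 + 898) + 39585 = 898 + 39585 = 40483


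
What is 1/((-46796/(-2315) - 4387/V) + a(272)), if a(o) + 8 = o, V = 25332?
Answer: 58643580/16657185487 ≈ 0.0035206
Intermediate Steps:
a(o) = -8 + o
1/((-46796/(-2315) - 4387/V) + a(272)) = 1/((-46796/(-2315) - 4387/25332) + (-8 + 272)) = 1/((-46796*(-1/2315) - 4387*1/25332) + 264) = 1/((46796/2315 - 4387/25332) + 264) = 1/(1175280367/58643580 + 264) = 1/(16657185487/58643580) = 58643580/16657185487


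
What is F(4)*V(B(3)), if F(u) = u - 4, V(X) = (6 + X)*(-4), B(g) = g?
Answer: 0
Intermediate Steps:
V(X) = -24 - 4*X
F(u) = -4 + u
F(4)*V(B(3)) = (-4 + 4)*(-24 - 4*3) = 0*(-24 - 12) = 0*(-36) = 0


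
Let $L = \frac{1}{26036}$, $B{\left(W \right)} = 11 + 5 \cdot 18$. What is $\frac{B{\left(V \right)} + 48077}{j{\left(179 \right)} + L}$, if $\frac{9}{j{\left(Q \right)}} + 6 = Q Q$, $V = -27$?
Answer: $\frac{40183499740280}{266359} \approx 1.5086 \cdot 10^{8}$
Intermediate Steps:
$j{\left(Q \right)} = \frac{9}{-6 + Q^{2}}$ ($j{\left(Q \right)} = \frac{9}{-6 + Q Q} = \frac{9}{-6 + Q^{2}}$)
$B{\left(W \right)} = 101$ ($B{\left(W \right)} = 11 + 90 = 101$)
$L = \frac{1}{26036} \approx 3.8408 \cdot 10^{-5}$
$\frac{B{\left(V \right)} + 48077}{j{\left(179 \right)} + L} = \frac{101 + 48077}{\frac{9}{-6 + 179^{2}} + \frac{1}{26036}} = \frac{48178}{\frac{9}{-6 + 32041} + \frac{1}{26036}} = \frac{48178}{\frac{9}{32035} + \frac{1}{26036}} = \frac{48178}{\frac{266359}{834063260}} = 48178 \cdot \frac{834063260}{266359} = \frac{40183499740280}{266359}$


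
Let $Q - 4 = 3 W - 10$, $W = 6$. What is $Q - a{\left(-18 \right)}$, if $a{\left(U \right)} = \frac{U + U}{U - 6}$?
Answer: $\frac{21}{2} \approx 10.5$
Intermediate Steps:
$a{\left(U \right)} = \frac{2 U}{-6 + U}$
$Q = 12$ ($Q = 4 + \left(3 \cdot 6 - 10\right) = 4 + \left(18 - 10\right) = 4 + 8 = 12$)
$Q - a{\left(-18 \right)} = 12 - 2 \left(-18\right) \frac{1}{-6 - 18} = 12 - 2 \left(-18\right) \frac{1}{-24} = 12 - 2 \left(-18\right) \left(- \frac{1}{24}\right) = 12 - \frac{3}{2} = \frac{21}{2}$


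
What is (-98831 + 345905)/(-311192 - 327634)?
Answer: -41179/106471 ≈ -0.38676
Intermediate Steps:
(-98831 + 345905)/(-311192 - 327634) = 247074/(-638826) = 247074*(-1/638826) = -41179/106471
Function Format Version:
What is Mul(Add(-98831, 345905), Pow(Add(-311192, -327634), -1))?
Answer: Rational(-41179, 106471) ≈ -0.38676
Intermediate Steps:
Mul(Add(-98831, 345905), Pow(Add(-311192, -327634), -1)) = Mul(247074, Pow(-638826, -1)) = Mul(247074, Rational(-1, 638826)) = Rational(-41179, 106471)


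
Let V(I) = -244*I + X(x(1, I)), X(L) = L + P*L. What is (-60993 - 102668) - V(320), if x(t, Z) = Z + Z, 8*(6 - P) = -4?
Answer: -90381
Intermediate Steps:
P = 13/2 (P = 6 - 1/8*(-4) = 6 + 1/2 = 13/2 ≈ 6.5000)
x(t, Z) = 2*Z
X(L) = 15*L/2 (X(L) = L + 13*L/2 = 15*L/2)
V(I) = -229*I (V(I) = -244*I + 15*(2*I)/2 = -244*I + 15*I = -229*I)
(-60993 - 102668) - V(320) = (-60993 - 102668) - (-229)*320 = -163661 - 1*(-73280) = -163661 + 73280 = -90381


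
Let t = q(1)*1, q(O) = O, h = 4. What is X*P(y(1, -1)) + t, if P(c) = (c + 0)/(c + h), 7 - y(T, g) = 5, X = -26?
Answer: -23/3 ≈ -7.6667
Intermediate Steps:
y(T, g) = 2 (y(T, g) = 7 - 1*5 = 7 - 5 = 2)
t = 1 (t = 1*1 = 1)
P(c) = c/(4 + c) (P(c) = (c + 0)/(c + 4) = c/(4 + c))
X*P(y(1, -1)) + t = -52/(4 + 2) + 1 = -52/6 + 1 = -26*⅓ + 1 = -26/3 + 1 = -23/3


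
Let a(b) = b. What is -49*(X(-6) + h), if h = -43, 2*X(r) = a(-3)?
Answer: 4361/2 ≈ 2180.5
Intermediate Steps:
X(r) = -3/2 (X(r) = (1/2)*(-3) = -3/2)
-49*(X(-6) + h) = -49*(-3/2 - 43) = -49*(-89/2) = 4361/2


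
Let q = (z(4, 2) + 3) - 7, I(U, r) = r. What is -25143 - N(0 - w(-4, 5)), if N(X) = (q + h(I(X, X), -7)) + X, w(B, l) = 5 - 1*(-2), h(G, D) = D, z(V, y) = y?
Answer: -25127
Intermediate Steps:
w(B, l) = 7 (w(B, l) = 5 + 2 = 7)
q = -2 (q = (2 + 3) - 7 = 5 - 7 = -2)
N(X) = -9 + X (N(X) = (-2 - 7) + X = -9 + X)
-25143 - N(0 - w(-4, 5)) = -25143 - (-9 + (0 - 1*7)) = -25143 - (-9 + (0 - 7)) = -25143 - (-9 - 7) = -25143 - 1*(-16) = -25143 + 16 = -25127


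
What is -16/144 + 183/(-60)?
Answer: -569/180 ≈ -3.1611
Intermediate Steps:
-16/144 + 183/(-60) = -16*1/144 + 183*(-1/60) = -⅑ - 61/20 = -569/180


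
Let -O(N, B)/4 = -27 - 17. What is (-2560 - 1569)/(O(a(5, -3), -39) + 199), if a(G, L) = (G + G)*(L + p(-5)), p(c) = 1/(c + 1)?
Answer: -4129/375 ≈ -11.011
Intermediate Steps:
p(c) = 1/(1 + c)
a(G, L) = 2*G*(-¼ + L) (a(G, L) = (G + G)*(L + 1/(1 - 5)) = (2*G)*(L + 1/(-4)) = (2*G)*(L - ¼) = (2*G)*(-¼ + L) = 2*G*(-¼ + L))
O(N, B) = 176 (O(N, B) = -4*(-27 - 17) = -4*(-44) = 176)
(-2560 - 1569)/(O(a(5, -3), -39) + 199) = (-2560 - 1569)/(176 + 199) = -4129/375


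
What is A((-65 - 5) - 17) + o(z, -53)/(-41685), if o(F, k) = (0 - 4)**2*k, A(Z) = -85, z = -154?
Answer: -3542377/41685 ≈ -84.980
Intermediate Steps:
o(F, k) = 16*k (o(F, k) = (-4)**2*k = 16*k)
A((-65 - 5) - 17) + o(z, -53)/(-41685) = -85 + (16*(-53))/(-41685) = -85 - 848*(-1/41685) = -85 + 848/41685 = -3542377/41685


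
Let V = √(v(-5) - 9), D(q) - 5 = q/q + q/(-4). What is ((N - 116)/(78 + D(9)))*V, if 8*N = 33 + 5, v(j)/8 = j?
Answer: -3115*I/327 ≈ -9.526*I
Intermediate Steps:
v(j) = 8*j
D(q) = 6 - q/4 (D(q) = 5 + (q/q + q/(-4)) = 5 + (1 + q*(-¼)) = 5 + (1 - q/4) = 6 - q/4)
N = 19/4 (N = (33 + 5)/8 = (⅛)*38 = 19/4 ≈ 4.7500)
V = 7*I (V = √(8*(-5) - 9) = √(-40 - 9) = √(-49) = 7*I ≈ 7.0*I)
((N - 116)/(78 + D(9)))*V = ((19/4 - 116)/(78 + (6 - ¼*9)))*(7*I) = (-445/(4*(78 + (6 - 9/4))))*(7*I) = (-445/(4*(78 + 15/4)))*(7*I) = (-445/(4*327/4))*(7*I) = (-445/4*4/327)*(7*I) = -3115*I/327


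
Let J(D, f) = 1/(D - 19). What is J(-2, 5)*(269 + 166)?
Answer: -145/7 ≈ -20.714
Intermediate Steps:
J(D, f) = 1/(-19 + D)
J(-2, 5)*(269 + 166) = (269 + 166)/(-19 - 2) = 435/(-21) = -1/21*435 = -145/7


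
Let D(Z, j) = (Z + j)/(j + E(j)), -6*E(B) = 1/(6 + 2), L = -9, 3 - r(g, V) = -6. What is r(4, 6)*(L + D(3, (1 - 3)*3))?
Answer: -22113/289 ≈ -76.516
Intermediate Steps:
r(g, V) = 9 (r(g, V) = 3 - 1*(-6) = 3 + 6 = 9)
E(B) = -1/48 (E(B) = -1/(6*(6 + 2)) = -⅙/8 = -⅙*⅛ = -1/48)
D(Z, j) = (Z + j)/(-1/48 + j) (D(Z, j) = (Z + j)/(j - 1/48) = (Z + j)/(-1/48 + j))
r(4, 6)*(L + D(3, (1 - 3)*3)) = 9*(-9 + 48*(3 + (1 - 3)*3)/(-1 + 48*((1 - 3)*3))) = 9*(-9 + 48*(3 - 2*3)/(-1 + 48*(-2*3))) = 9*(-9 + 48*(3 - 6)/(-1 + 48*(-6))) = 9*(-9 + 48*(-3)/(-1 - 288)) = 9*(-9 + 48*(-3)/(-289)) = 9*(-9 + 48*(-1/289)*(-3)) = 9*(-9 + 144/289) = 9*(-2457/289) = -22113/289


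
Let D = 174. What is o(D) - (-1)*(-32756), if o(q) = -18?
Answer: -32774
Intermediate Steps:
o(D) - (-1)*(-32756) = -18 - (-1)*(-32756) = -18 - 1*32756 = -18 - 32756 = -32774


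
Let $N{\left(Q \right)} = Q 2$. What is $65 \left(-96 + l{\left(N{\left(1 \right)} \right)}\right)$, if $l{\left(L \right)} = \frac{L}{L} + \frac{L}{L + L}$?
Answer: $- \frac{12285}{2} \approx -6142.5$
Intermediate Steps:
$N{\left(Q \right)} = 2 Q$
$l{\left(L \right)} = \frac{3}{2}$ ($l{\left(L \right)} = 1 + \frac{L}{2 L} = 1 + L \frac{1}{2 L} = 1 + \frac{1}{2} = \frac{3}{2}$)
$65 \left(-96 + l{\left(N{\left(1 \right)} \right)}\right) = 65 \left(-96 + \frac{3}{2}\right) = 65 \left(- \frac{189}{2}\right) = - \frac{12285}{2}$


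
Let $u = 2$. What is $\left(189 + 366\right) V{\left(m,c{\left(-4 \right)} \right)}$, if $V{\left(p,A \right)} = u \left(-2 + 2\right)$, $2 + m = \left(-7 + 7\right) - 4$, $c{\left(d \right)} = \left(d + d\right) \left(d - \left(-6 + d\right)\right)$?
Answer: $0$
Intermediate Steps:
$c{\left(d \right)} = 12 d$ ($c{\left(d \right)} = 2 d 6 = 12 d$)
$m = -6$ ($m = -2 + \left(\left(-7 + 7\right) - 4\right) = -2 + \left(0 - 4\right) = -2 - 4 = -6$)
$V{\left(p,A \right)} = 0$ ($V{\left(p,A \right)} = 2 \left(-2 + 2\right) = 2 \cdot 0 = 0$)
$\left(189 + 366\right) V{\left(m,c{\left(-4 \right)} \right)} = \left(189 + 366\right) 0 = 555 \cdot 0 = 0$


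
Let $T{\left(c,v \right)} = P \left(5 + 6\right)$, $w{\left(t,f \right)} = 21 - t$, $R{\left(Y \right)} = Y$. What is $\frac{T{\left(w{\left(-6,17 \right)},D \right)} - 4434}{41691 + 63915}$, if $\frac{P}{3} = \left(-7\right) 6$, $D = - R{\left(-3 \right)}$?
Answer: $- \frac{970}{17601} \approx -0.055111$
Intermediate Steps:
$D = 3$ ($D = \left(-1\right) \left(-3\right) = 3$)
$P = -126$ ($P = 3 \left(\left(-7\right) 6\right) = 3 \left(-42\right) = -126$)
$T{\left(c,v \right)} = -1386$ ($T{\left(c,v \right)} = - 126 \left(5 + 6\right) = \left(-126\right) 11 = -1386$)
$\frac{T{\left(w{\left(-6,17 \right)},D \right)} - 4434}{41691 + 63915} = \frac{-1386 - 4434}{41691 + 63915} = - \frac{5820}{105606} = \left(-5820\right) \frac{1}{105606} = - \frac{970}{17601}$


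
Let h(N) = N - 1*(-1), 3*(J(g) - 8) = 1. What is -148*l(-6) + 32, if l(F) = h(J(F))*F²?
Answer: -49696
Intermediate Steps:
J(g) = 25/3 (J(g) = 8 + (⅓)*1 = 8 + ⅓ = 25/3)
h(N) = 1 + N (h(N) = N + 1 = 1 + N)
l(F) = 28*F²/3 (l(F) = (1 + 25/3)*F² = 28*F²/3)
-148*l(-6) + 32 = -4144*(-6)²/3 + 32 = -4144*36/3 + 32 = -148*336 + 32 = -49728 + 32 = -49696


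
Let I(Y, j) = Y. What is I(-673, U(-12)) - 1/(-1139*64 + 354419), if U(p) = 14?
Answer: -189464980/281523 ≈ -673.00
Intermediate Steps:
I(-673, U(-12)) - 1/(-1139*64 + 354419) = -673 - 1/(-1139*64 + 354419) = -673 - 1/(-72896 + 354419) = -673 - 1/281523 = -189464980/281523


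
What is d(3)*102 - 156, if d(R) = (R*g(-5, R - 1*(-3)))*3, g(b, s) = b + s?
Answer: 762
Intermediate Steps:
d(R) = 3*R*(-2 + R) (d(R) = (R*(-5 + (R - 1*(-3))))*3 = (R*(-5 + (R + 3)))*3 = (R*(-5 + (3 + R)))*3 = (R*(-2 + R))*3 = 3*R*(-2 + R))
d(3)*102 - 156 = (3*3*(-2 + 3))*102 - 156 = (3*3*1)*102 - 156 = 9*102 - 156 = 918 - 156 = 762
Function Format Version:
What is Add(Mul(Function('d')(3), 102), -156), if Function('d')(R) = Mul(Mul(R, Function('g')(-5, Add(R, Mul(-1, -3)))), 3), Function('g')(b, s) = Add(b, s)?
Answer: 762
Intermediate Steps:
Function('d')(R) = Mul(3, R, Add(-2, R)) (Function('d')(R) = Mul(Mul(R, Add(-5, Add(R, Mul(-1, -3)))), 3) = Mul(Mul(R, Add(-5, Add(R, 3))), 3) = Mul(Mul(R, Add(-5, Add(3, R))), 3) = Mul(Mul(R, Add(-2, R)), 3) = Mul(3, R, Add(-2, R)))
Add(Mul(Function('d')(3), 102), -156) = Add(Mul(Mul(3, 3, Add(-2, 3)), 102), -156) = Add(Mul(Mul(3, 3, 1), 102), -156) = Add(Mul(9, 102), -156) = Add(918, -156) = 762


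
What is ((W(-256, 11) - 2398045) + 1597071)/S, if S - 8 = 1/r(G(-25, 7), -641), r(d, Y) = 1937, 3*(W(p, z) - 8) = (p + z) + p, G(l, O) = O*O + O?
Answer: -1551794621/15497 ≈ -1.0014e+5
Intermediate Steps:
G(l, O) = O + O² (G(l, O) = O² + O = O + O²)
W(p, z) = 8 + z/3 + 2*p/3 (W(p, z) = 8 + ((p + z) + p)/3 = 8 + (z + 2*p)/3 = 8 + (z/3 + 2*p/3) = 8 + z/3 + 2*p/3)
S = 15497/1937 (S = 8 + 1/1937 = 15497/1937 ≈ 8.0005)
((W(-256, 11) - 2398045) + 1597071)/S = (((8 + (⅓)*11 + (⅔)*(-256)) - 2398045) + 1597071)/(15497/1937) = (((8 + 11/3 - 512/3) - 2398045) + 1597071)*(1937/15497) = ((-159 - 2398045) + 1597071)*(1937/15497) = (-2398204 + 1597071)*(1937/15497) = -801133*1937/15497 = -1551794621/15497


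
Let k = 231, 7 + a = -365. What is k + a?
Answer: -141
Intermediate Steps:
a = -372 (a = -7 - 365 = -372)
k + a = 231 - 372 = -141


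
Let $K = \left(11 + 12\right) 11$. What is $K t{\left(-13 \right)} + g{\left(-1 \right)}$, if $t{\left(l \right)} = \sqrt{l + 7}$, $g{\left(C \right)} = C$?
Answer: $-1 + 253 i \sqrt{6} \approx -1.0 + 619.72 i$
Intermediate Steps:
$t{\left(l \right)} = \sqrt{7 + l}$
$K = 253$ ($K = 23 \cdot 11 = 253$)
$K t{\left(-13 \right)} + g{\left(-1 \right)} = 253 \sqrt{7 - 13} - 1 = 253 \sqrt{-6} - 1 = 253 i \sqrt{6} - 1 = -1 + 253 i \sqrt{6}$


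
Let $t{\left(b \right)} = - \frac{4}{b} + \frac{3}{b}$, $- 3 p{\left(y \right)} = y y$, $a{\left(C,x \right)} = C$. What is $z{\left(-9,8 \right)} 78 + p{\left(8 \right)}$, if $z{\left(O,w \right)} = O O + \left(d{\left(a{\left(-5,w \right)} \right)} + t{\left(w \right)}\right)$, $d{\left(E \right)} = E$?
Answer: $\frac{70763}{12} \approx 5896.9$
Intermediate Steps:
$p{\left(y \right)} = - \frac{y^{2}}{3}$ ($p{\left(y \right)} = - \frac{y y}{3} = - \frac{y^{2}}{3}$)
$t{\left(b \right)} = - \frac{1}{b}$
$z{\left(O,w \right)} = -5 + O^{2} - \frac{1}{w}$ ($z{\left(O,w \right)} = O O - \left(5 + \frac{1}{w}\right) = O^{2} - \left(5 + \frac{1}{w}\right) = -5 + O^{2} - \frac{1}{w}$)
$z{\left(-9,8 \right)} 78 + p{\left(8 \right)} = \left(-5 + \left(-9\right)^{2} - \frac{1}{8}\right) 78 - \frac{8^{2}}{3} = \left(-5 + 81 - \frac{1}{8}\right) 78 - \frac{64}{3} = \frac{607}{8} \cdot 78 - \frac{64}{3} = \frac{23673}{4} - \frac{64}{3} = \frac{70763}{12}$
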